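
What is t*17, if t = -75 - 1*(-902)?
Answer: 14059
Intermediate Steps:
t = 827 (t = -75 + 902 = 827)
t*17 = 827*17 = 14059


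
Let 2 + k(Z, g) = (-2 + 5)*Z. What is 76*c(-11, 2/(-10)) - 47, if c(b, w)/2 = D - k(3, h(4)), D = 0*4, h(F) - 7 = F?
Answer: -1111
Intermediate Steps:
h(F) = 7 + F
k(Z, g) = -2 + 3*Z (k(Z, g) = -2 + (-2 + 5)*Z = -2 + 3*Z)
D = 0
c(b, w) = -14 (c(b, w) = 2*(0 - (-2 + 3*3)) = 2*(0 - (-2 + 9)) = 2*(0 - 1*7) = 2*(0 - 7) = 2*(-7) = -14)
76*c(-11, 2/(-10)) - 47 = 76*(-14) - 47 = -1064 - 47 = -1111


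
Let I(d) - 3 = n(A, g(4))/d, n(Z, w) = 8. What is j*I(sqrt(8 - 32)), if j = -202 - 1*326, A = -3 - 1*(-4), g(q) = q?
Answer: -1584 + 352*I*sqrt(6) ≈ -1584.0 + 862.22*I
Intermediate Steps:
A = 1 (A = -3 + 4 = 1)
I(d) = 3 + 8/d
j = -528 (j = -202 - 326 = -528)
j*I(sqrt(8 - 32)) = -528*(3 + 8/(sqrt(8 - 32))) = -528*(3 + 8/(sqrt(-24))) = -528*(3 + 8/((2*I*sqrt(6)))) = -528*(3 + 8*(-I*sqrt(6)/12)) = -528*(3 - 2*I*sqrt(6)/3) = -1584 + 352*I*sqrt(6)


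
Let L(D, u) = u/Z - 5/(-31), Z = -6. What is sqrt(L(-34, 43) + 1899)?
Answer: sqrt(65455446)/186 ≈ 43.497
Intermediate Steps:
L(D, u) = 5/31 - u/6 (L(D, u) = u/(-6) - 5/(-31) = u*(-1/6) - 5*(-1/31) = -u/6 + 5/31 = 5/31 - u/6)
sqrt(L(-34, 43) + 1899) = sqrt((5/31 - 1/6*43) + 1899) = sqrt((5/31 - 43/6) + 1899) = sqrt(-1303/186 + 1899) = sqrt(351911/186) = sqrt(65455446)/186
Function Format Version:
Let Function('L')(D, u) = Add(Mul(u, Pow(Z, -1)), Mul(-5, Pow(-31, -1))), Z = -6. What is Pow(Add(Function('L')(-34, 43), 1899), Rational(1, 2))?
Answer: Mul(Rational(1, 186), Pow(65455446, Rational(1, 2))) ≈ 43.497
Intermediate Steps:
Function('L')(D, u) = Add(Rational(5, 31), Mul(Rational(-1, 6), u)) (Function('L')(D, u) = Add(Mul(u, Pow(-6, -1)), Mul(-5, Pow(-31, -1))) = Add(Mul(u, Rational(-1, 6)), Mul(-5, Rational(-1, 31))) = Add(Mul(Rational(-1, 6), u), Rational(5, 31)) = Add(Rational(5, 31), Mul(Rational(-1, 6), u)))
Pow(Add(Function('L')(-34, 43), 1899), Rational(1, 2)) = Pow(Add(Add(Rational(5, 31), Mul(Rational(-1, 6), 43)), 1899), Rational(1, 2)) = Pow(Add(Add(Rational(5, 31), Rational(-43, 6)), 1899), Rational(1, 2)) = Pow(Add(Rational(-1303, 186), 1899), Rational(1, 2)) = Pow(Rational(351911, 186), Rational(1, 2)) = Mul(Rational(1, 186), Pow(65455446, Rational(1, 2)))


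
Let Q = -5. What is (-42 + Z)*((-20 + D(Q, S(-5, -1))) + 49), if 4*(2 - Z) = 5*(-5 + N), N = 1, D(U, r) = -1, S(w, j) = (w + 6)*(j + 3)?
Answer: -980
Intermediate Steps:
S(w, j) = (3 + j)*(6 + w) (S(w, j) = (6 + w)*(3 + j) = (3 + j)*(6 + w))
Z = 7 (Z = 2 - 5*(-5 + 1)/4 = 2 - 5*(-4)/4 = 2 - ¼*(-20) = 2 + 5 = 7)
(-42 + Z)*((-20 + D(Q, S(-5, -1))) + 49) = (-42 + 7)*((-20 - 1) + 49) = -35*(-21 + 49) = -35*28 = -980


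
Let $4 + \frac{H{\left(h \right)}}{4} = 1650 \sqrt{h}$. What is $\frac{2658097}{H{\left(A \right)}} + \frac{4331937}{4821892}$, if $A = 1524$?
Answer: $\frac{345892566820741}{384739688483264} + \frac{168686925 \sqrt{381}}{319160768} \approx 11.216$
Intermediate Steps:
$H{\left(h \right)} = -16 + 6600 \sqrt{h}$ ($H{\left(h \right)} = -16 + 4 \cdot 1650 \sqrt{h} = -16 + 6600 \sqrt{h}$)
$\frac{2658097}{H{\left(A \right)}} + \frac{4331937}{4821892} = \frac{2658097}{-16 + 6600 \sqrt{1524}} + \frac{4331937}{4821892} = \frac{2658097}{-16 + 6600 \cdot 2 \sqrt{381}} + 4331937 \cdot \frac{1}{4821892} = \frac{2658097}{-16 + 13200 \sqrt{381}} + \frac{4331937}{4821892} = \frac{4331937}{4821892} + \frac{2658097}{-16 + 13200 \sqrt{381}}$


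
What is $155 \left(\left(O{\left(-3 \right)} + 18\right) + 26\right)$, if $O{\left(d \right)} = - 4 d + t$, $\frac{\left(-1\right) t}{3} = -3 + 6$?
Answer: $7285$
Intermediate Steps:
$t = -9$ ($t = - 3 \left(-3 + 6\right) = \left(-3\right) 3 = -9$)
$O{\left(d \right)} = -9 - 4 d$ ($O{\left(d \right)} = - 4 d - 9 = -9 - 4 d$)
$155 \left(\left(O{\left(-3 \right)} + 18\right) + 26\right) = 155 \left(\left(\left(-9 - -12\right) + 18\right) + 26\right) = 155 \left(\left(\left(-9 + 12\right) + 18\right) + 26\right) = 155 \left(\left(3 + 18\right) + 26\right) = 155 \left(21 + 26\right) = 155 \cdot 47 = 7285$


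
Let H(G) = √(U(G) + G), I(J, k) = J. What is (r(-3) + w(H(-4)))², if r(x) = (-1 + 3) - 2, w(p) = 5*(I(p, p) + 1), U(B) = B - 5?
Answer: -300 + 50*I*√13 ≈ -300.0 + 180.28*I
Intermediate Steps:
U(B) = -5 + B
H(G) = √(-5 + 2*G) (H(G) = √((-5 + G) + G) = √(-5 + 2*G))
w(p) = 5 + 5*p (w(p) = 5*(p + 1) = 5*(1 + p) = 5 + 5*p)
r(x) = 0 (r(x) = 2 - 2 = 0)
(r(-3) + w(H(-4)))² = (0 + (5 + 5*√(-5 + 2*(-4))))² = (0 + (5 + 5*√(-5 - 8)))² = (0 + (5 + 5*√(-13)))² = (0 + (5 + 5*(I*√13)))² = (0 + (5 + 5*I*√13))² = (5 + 5*I*√13)²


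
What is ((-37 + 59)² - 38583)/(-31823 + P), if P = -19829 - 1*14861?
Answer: 38099/66513 ≈ 0.57281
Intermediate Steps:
P = -34690 (P = -19829 - 14861 = -34690)
((-37 + 59)² - 38583)/(-31823 + P) = ((-37 + 59)² - 38583)/(-31823 - 34690) = (22² - 38583)/(-66513) = (484 - 38583)*(-1/66513) = -38099*(-1/66513) = 38099/66513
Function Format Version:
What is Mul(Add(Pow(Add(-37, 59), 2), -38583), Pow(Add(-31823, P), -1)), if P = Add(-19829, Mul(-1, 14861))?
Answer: Rational(38099, 66513) ≈ 0.57281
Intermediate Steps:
P = -34690 (P = Add(-19829, -14861) = -34690)
Mul(Add(Pow(Add(-37, 59), 2), -38583), Pow(Add(-31823, P), -1)) = Mul(Add(Pow(Add(-37, 59), 2), -38583), Pow(Add(-31823, -34690), -1)) = Mul(Add(Pow(22, 2), -38583), Pow(-66513, -1)) = Mul(Add(484, -38583), Rational(-1, 66513)) = Mul(-38099, Rational(-1, 66513)) = Rational(38099, 66513)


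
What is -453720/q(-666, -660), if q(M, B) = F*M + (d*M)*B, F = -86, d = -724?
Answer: 37810/26515347 ≈ 0.0014260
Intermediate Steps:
q(M, B) = -86*M - 724*B*M (q(M, B) = -86*M + (-724*M)*B = -86*M - 724*B*M)
-453720/q(-666, -660) = -453720*(-1/(1332*(-43 - 362*(-660)))) = -453720*(-1/(1332*(-43 + 238920))) = -453720/(2*(-666)*238877) = -453720/(-318184164) = -453720*(-1/318184164) = 37810/26515347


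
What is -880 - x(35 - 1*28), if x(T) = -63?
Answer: -817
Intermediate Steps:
-880 - x(35 - 1*28) = -880 - 1*(-63) = -880 + 63 = -817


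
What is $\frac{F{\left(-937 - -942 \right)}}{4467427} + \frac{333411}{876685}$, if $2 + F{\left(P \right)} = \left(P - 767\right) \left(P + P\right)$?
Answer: $\frac{1482807210427}{3916526239495} \approx 0.3786$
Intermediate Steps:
$F{\left(P \right)} = -2 + 2 P \left(-767 + P\right)$ ($F{\left(P \right)} = -2 + \left(P - 767\right) \left(P + P\right) = -2 + \left(-767 + P\right) 2 P = -2 + 2 P \left(-767 + P\right)$)
$\frac{F{\left(-937 - -942 \right)}}{4467427} + \frac{333411}{876685} = \frac{-2 - 1534 \left(-937 - -942\right) + 2 \left(-937 - -942\right)^{2}}{4467427} + \frac{333411}{876685} = \left(-2 - 1534 \left(-937 + 942\right) + 2 \left(-937 + 942\right)^{2}\right) \frac{1}{4467427} + 333411 \cdot \frac{1}{876685} = \left(-2 - 7670 + 2 \cdot 5^{2}\right) \frac{1}{4467427} + \frac{333411}{876685} = \left(-2 - 7670 + 2 \cdot 25\right) \frac{1}{4467427} + \frac{333411}{876685} = \left(-2 - 7670 + 50\right) \frac{1}{4467427} + \frac{333411}{876685} = \left(-7622\right) \frac{1}{4467427} + \frac{333411}{876685} = - \frac{7622}{4467427} + \frac{333411}{876685} = \frac{1482807210427}{3916526239495}$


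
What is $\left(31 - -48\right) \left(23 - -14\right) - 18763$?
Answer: $-15840$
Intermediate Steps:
$\left(31 - -48\right) \left(23 - -14\right) - 18763 = \left(31 + 48\right) \left(23 + 14\right) - 18763 = 79 \cdot 37 - 18763 = 2923 - 18763 = -15840$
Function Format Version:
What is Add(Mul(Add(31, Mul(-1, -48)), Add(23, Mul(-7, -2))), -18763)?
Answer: -15840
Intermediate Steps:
Add(Mul(Add(31, Mul(-1, -48)), Add(23, Mul(-7, -2))), -18763) = Add(Mul(Add(31, 48), Add(23, 14)), -18763) = Add(Mul(79, 37), -18763) = Add(2923, -18763) = -15840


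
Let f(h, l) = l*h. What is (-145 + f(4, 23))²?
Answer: 2809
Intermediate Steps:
f(h, l) = h*l
(-145 + f(4, 23))² = (-145 + 4*23)² = (-145 + 92)² = (-53)² = 2809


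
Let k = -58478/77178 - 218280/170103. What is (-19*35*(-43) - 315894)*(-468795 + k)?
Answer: 15510279279124007014/115159731 ≈ 1.3468e+11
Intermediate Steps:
k = -4465616179/2188034889 (k = -58478*1/77178 - 218280*1/170103 = -29239/38589 - 72760/56701 = -4465616179/2188034889 ≈ -2.0409)
(-19*35*(-43) - 315894)*(-468795 + k) = (-19*35*(-43) - 315894)*(-468795 - 4465616179/2188034889) = (-665*(-43) - 315894)*(-1025744281404934/2188034889) = (28595 - 315894)*(-1025744281404934/2188034889) = -287299*(-1025744281404934/2188034889) = 15510279279124007014/115159731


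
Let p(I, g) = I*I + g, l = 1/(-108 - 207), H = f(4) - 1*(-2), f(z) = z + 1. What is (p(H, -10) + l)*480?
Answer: 393088/21 ≈ 18718.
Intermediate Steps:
f(z) = 1 + z
H = 7 (H = (1 + 4) - 1*(-2) = 5 + 2 = 7)
l = -1/315 (l = 1/(-315) = -1/315 ≈ -0.0031746)
p(I, g) = g + I**2 (p(I, g) = I**2 + g = g + I**2)
(p(H, -10) + l)*480 = ((-10 + 7**2) - 1/315)*480 = ((-10 + 49) - 1/315)*480 = (39 - 1/315)*480 = (12284/315)*480 = 393088/21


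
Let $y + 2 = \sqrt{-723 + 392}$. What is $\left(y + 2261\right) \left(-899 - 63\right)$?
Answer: $-2173158 - 962 i \sqrt{331} \approx -2.1732 \cdot 10^{6} - 17502.0 i$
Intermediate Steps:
$y = -2 + i \sqrt{331}$ ($y = -2 + \sqrt{-723 + 392} = -2 + \sqrt{-331} = -2 + i \sqrt{331} \approx -2.0 + 18.193 i$)
$\left(y + 2261\right) \left(-899 - 63\right) = \left(\left(-2 + i \sqrt{331}\right) + 2261\right) \left(-899 - 63\right) = \left(2259 + i \sqrt{331}\right) \left(-962\right) = -2173158 - 962 i \sqrt{331}$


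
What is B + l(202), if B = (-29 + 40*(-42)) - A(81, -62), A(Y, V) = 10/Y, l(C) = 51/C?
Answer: -27960547/16362 ≈ -1708.9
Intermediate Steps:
B = -138439/81 (B = (-29 + 40*(-42)) - 10/81 = (-29 - 1680) - 10/81 = -1709 - 1*10/81 = -1709 - 10/81 = -138439/81 ≈ -1709.1)
B + l(202) = -138439/81 + 51/202 = -27960547/16362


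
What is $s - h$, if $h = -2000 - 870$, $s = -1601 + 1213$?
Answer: $2482$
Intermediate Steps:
$s = -388$
$h = -2870$ ($h = -2000 - 870 = -2870$)
$s - h = -388 - -2870 = -388 + 2870 = 2482$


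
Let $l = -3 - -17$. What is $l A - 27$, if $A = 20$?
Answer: $253$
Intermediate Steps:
$l = 14$ ($l = -3 + 17 = 14$)
$l A - 27 = 14 \cdot 20 - 27 = 280 - 27 = 253$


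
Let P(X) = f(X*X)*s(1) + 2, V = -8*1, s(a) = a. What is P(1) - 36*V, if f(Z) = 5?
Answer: 295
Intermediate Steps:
V = -8
P(X) = 7 (P(X) = 5*1 + 2 = 5 + 2 = 7)
P(1) - 36*V = 7 - 36*(-8) = 7 + 288 = 295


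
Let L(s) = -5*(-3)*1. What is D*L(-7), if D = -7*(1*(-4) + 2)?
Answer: 210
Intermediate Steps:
D = 14 (D = -7*(-4 + 2) = -7*(-2) = 14)
L(s) = 15 (L(s) = 15*1 = 15)
D*L(-7) = 14*15 = 210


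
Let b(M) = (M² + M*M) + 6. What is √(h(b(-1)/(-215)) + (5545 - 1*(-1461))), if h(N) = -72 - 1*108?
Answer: √6826 ≈ 82.620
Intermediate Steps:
b(M) = 6 + 2*M² (b(M) = (M² + M²) + 6 = 2*M² + 6 = 6 + 2*M²)
h(N) = -180 (h(N) = -72 - 108 = -180)
√(h(b(-1)/(-215)) + (5545 - 1*(-1461))) = √(-180 + (5545 - 1*(-1461))) = √(-180 + (5545 + 1461)) = √(-180 + 7006) = √6826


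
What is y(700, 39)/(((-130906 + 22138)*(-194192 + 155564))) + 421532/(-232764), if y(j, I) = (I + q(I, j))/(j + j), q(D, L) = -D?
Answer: -6199/3423 ≈ -1.8110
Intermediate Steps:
y(j, I) = 0 (y(j, I) = (I - I)/(j + j) = 0/((2*j)) = 0*(1/(2*j)) = 0)
y(700, 39)/(((-130906 + 22138)*(-194192 + 155564))) + 421532/(-232764) = 0/(((-130906 + 22138)*(-194192 + 155564))) + 421532/(-232764) = 0/((-108768*(-38628))) + 421532*(-1/232764) = 0/4201490304 - 6199/3423 = 0*(1/4201490304) - 6199/3423 = 0 - 6199/3423 = -6199/3423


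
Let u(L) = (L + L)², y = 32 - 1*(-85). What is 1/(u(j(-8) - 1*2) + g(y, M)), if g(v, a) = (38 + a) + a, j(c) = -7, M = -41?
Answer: 1/280 ≈ 0.0035714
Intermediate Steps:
y = 117 (y = 32 + 85 = 117)
u(L) = 4*L² (u(L) = (2*L)² = 4*L²)
g(v, a) = 38 + 2*a
1/(u(j(-8) - 1*2) + g(y, M)) = 1/(4*(-7 - 1*2)² + (38 + 2*(-41))) = 1/(4*(-7 - 2)² + (38 - 82)) = 1/(4*(-9)² - 44) = 1/(4*81 - 44) = 1/(324 - 44) = 1/280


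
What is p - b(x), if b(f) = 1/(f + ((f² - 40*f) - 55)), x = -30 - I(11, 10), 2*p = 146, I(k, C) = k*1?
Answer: 235424/3225 ≈ 73.000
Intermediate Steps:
I(k, C) = k
p = 73 (p = (½)*146 = 73)
x = -41 (x = -30 - 1*11 = -30 - 11 = -41)
b(f) = 1/(-55 + f² - 39*f) (b(f) = 1/(f + (-55 + f² - 40*f)) = 1/(-55 + f² - 39*f))
p - b(x) = 73 - 1/(-55 + (-41)² - 39*(-41)) = 73 - 1/(-55 + 1681 + 1599) = 73 - 1/3225 = 235424/3225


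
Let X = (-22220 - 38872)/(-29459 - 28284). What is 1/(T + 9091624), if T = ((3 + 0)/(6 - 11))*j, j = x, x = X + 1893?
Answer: 288715/2624560117387 ≈ 1.1001e-7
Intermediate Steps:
X = 61092/57743 (X = -61092/(-57743) = -61092*(-1/57743) = 61092/57743 ≈ 1.0580)
x = 109368591/57743 (x = 61092/57743 + 1893 = 109368591/57743 ≈ 1894.1)
j = 109368591/57743 ≈ 1894.1
T = -328105773/288715 (T = ((3 + 0)/(6 - 11))*(109368591/57743) = (3/(-5))*(109368591/57743) = (3*(-1/5))*(109368591/57743) = -3/5*109368591/57743 = -328105773/288715 ≈ -1136.4)
1/(T + 9091624) = 1/(-328105773/288715 + 9091624) = 1/(2624560117387/288715) = 288715/2624560117387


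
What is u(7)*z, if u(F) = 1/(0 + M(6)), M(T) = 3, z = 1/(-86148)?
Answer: -1/258444 ≈ -3.8693e-6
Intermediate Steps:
z = -1/86148 ≈ -1.1608e-5
u(F) = ⅓ (u(F) = 1/(0 + 3) = 1/3 = ⅓)
u(7)*z = (⅓)*(-1/86148) = -1/258444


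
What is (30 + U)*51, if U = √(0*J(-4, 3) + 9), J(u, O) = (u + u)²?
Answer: 1683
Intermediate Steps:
J(u, O) = 4*u² (J(u, O) = (2*u)² = 4*u²)
U = 3 (U = √(0*(4*(-4)²) + 9) = √(0*(4*16) + 9) = √(0*64 + 9) = √(0 + 9) = √9 = 3)
(30 + U)*51 = (30 + 3)*51 = 33*51 = 1683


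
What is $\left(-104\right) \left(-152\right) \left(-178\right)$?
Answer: $-2813824$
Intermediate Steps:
$\left(-104\right) \left(-152\right) \left(-178\right) = 15808 \left(-178\right) = -2813824$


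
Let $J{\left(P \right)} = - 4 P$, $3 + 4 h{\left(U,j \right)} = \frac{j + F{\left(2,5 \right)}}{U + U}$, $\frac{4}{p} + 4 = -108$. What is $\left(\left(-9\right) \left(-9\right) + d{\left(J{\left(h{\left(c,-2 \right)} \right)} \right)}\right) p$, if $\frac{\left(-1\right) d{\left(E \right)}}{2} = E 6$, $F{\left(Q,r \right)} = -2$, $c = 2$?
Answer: $- \frac{33}{28} \approx -1.1786$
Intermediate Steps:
$p = - \frac{1}{28}$ ($p = \frac{4}{-4 - 108} = \frac{4}{-112} = 4 \left(- \frac{1}{112}\right) = - \frac{1}{28} \approx -0.035714$)
$h{\left(U,j \right)} = - \frac{3}{4} + \frac{-2 + j}{8 U}$ ($h{\left(U,j \right)} = - \frac{3}{4} + \frac{\left(j - 2\right) \frac{1}{U + U}}{4} = - \frac{3}{4} + \frac{\left(-2 + j\right) \frac{1}{2 U}}{4} = - \frac{3}{4} + \frac{\frac{1}{2} \frac{1}{U} \left(-2 + j\right)}{4} = - \frac{3}{4} + \frac{-2 + j}{8 U}$)
$d{\left(E \right)} = - 12 E$ ($d{\left(E \right)} = - 2 E 6 = - 2 \cdot 6 E = - 12 E$)
$\left(\left(-9\right) \left(-9\right) + d{\left(J{\left(h{\left(c,-2 \right)} \right)} \right)}\right) p = \left(\left(-9\right) \left(-9\right) - 12 \left(- 4 \frac{-2 - 2 - 12}{8 \cdot 2}\right)\right) \left(- \frac{1}{28}\right) = \left(81 - 12 \left(- 4 \cdot \frac{1}{8} \cdot \frac{1}{2} \left(-2 - 2 - 12\right)\right)\right) \left(- \frac{1}{28}\right) = \left(81 - 12 \left(- 4 \cdot \frac{1}{8} \cdot \frac{1}{2} \left(-16\right)\right)\right) \left(- \frac{1}{28}\right) = \left(81 - 12 \left(\left(-4\right) \left(-1\right)\right)\right) \left(- \frac{1}{28}\right) = \left(81 - 48\right) \left(- \frac{1}{28}\right) = 33 \left(- \frac{1}{28}\right) = - \frac{33}{28}$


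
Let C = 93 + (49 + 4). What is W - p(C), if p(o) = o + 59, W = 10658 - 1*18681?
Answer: -8228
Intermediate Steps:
W = -8023 (W = 10658 - 18681 = -8023)
C = 146 (C = 93 + 53 = 146)
p(o) = 59 + o
W - p(C) = -8023 - (59 + 146) = -8023 - 1*205 = -8023 - 205 = -8228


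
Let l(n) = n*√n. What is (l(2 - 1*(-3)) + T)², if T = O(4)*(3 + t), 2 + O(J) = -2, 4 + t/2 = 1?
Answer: 269 + 120*√5 ≈ 537.33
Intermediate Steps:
t = -6 (t = -8 + 2*1 = -8 + 2 = -6)
O(J) = -4 (O(J) = -2 - 2 = -4)
l(n) = n^(3/2)
T = 12 (T = -4*(3 - 6) = -4*(-3) = 12)
(l(2 - 1*(-3)) + T)² = ((2 - 1*(-3))^(3/2) + 12)² = ((2 + 3)^(3/2) + 12)² = (5^(3/2) + 12)² = (5*√5 + 12)² = (12 + 5*√5)²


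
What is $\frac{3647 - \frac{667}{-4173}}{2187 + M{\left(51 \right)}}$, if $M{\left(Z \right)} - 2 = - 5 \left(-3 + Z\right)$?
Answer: $\frac{15219598}{8133177} \approx 1.8713$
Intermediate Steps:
$M{\left(Z \right)} = 17 - 5 Z$ ($M{\left(Z \right)} = 2 - 5 \left(-3 + Z\right) = 2 - \left(-15 + 5 Z\right) = 17 - 5 Z$)
$\frac{3647 - \frac{667}{-4173}}{2187 + M{\left(51 \right)}} = \frac{3647 - \frac{667}{-4173}}{2187 + \left(17 - 255\right)} = \frac{3647 - - \frac{667}{4173}}{2187 + \left(17 - 255\right)} = \frac{3647 + \frac{667}{4173}}{2187 - 238} = \frac{15219598}{4173 \cdot 1949} = \frac{15219598}{4173} \cdot \frac{1}{1949} = \frac{15219598}{8133177}$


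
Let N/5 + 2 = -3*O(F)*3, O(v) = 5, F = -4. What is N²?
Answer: 55225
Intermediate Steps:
N = -235 (N = -10 + 5*(-3*5*3) = -10 + 5*(-15*3) = -10 + 5*(-45) = -10 - 225 = -235)
N² = (-235)² = 55225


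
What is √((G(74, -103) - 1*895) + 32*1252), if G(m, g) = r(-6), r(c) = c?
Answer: √39163 ≈ 197.90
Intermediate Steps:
G(m, g) = -6
√((G(74, -103) - 1*895) + 32*1252) = √((-6 - 1*895) + 32*1252) = √((-6 - 895) + 40064) = √(-901 + 40064) = √39163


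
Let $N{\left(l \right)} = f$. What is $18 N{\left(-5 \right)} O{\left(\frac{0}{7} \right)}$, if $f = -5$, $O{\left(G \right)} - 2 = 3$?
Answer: $-450$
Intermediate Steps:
$O{\left(G \right)} = 5$ ($O{\left(G \right)} = 2 + 3 = 5$)
$N{\left(l \right)} = -5$
$18 N{\left(-5 \right)} O{\left(\frac{0}{7} \right)} = 18 \left(-5\right) 5 = \left(-90\right) 5 = -450$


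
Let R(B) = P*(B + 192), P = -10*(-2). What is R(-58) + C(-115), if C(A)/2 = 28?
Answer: 2736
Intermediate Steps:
P = 20
C(A) = 56 (C(A) = 2*28 = 56)
R(B) = 3840 + 20*B (R(B) = 20*(B + 192) = 20*(192 + B) = 3840 + 20*B)
R(-58) + C(-115) = (3840 + 20*(-58)) + 56 = (3840 - 1160) + 56 = 2680 + 56 = 2736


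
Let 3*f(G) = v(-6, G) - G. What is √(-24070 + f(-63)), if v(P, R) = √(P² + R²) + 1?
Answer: √(-216438 + 9*√445)/3 ≈ 155.01*I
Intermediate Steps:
v(P, R) = 1 + √(P² + R²)
f(G) = ⅓ - G/3 + √(36 + G²)/3 (f(G) = ((1 + √((-6)² + G²)) - G)/3 = ((1 + √(36 + G²)) - G)/3 = (1 + √(36 + G²) - G)/3 = ⅓ - G/3 + √(36 + G²)/3)
√(-24070 + f(-63)) = √(-24070 + (⅓ - ⅓*(-63) + √(36 + (-63)²)/3)) = √(-24070 + (⅓ + 21 + √(36 + 3969)/3)) = √(-24070 + (⅓ + 21 + √4005/3)) = √(-24070 + (⅓ + 21 + (3*√445)/3)) = √(-24070 + (⅓ + 21 + √445)) = √(-24070 + (64/3 + √445)) = √(-72146/3 + √445)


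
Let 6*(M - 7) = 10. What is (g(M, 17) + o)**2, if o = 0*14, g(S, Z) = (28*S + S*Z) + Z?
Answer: 165649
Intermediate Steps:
M = 26/3 (M = 7 + (1/6)*10 = 7 + 5/3 = 26/3 ≈ 8.6667)
g(S, Z) = Z + 28*S + S*Z
o = 0
(g(M, 17) + o)**2 = ((17 + 28*(26/3) + (26/3)*17) + 0)**2 = ((17 + 728/3 + 442/3) + 0)**2 = (407 + 0)**2 = 407**2 = 165649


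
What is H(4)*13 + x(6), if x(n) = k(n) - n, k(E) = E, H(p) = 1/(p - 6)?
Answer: -13/2 ≈ -6.5000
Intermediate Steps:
H(p) = 1/(-6 + p)
x(n) = 0 (x(n) = n - n = 0)
H(4)*13 + x(6) = 13/(-6 + 4) + 0 = 13/(-2) + 0 = -½*13 + 0 = -13/2 + 0 = -13/2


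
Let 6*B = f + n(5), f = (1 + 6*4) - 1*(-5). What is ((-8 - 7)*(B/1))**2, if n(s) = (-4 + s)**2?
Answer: 24025/4 ≈ 6006.3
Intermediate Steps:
f = 30 (f = (1 + 24) + 5 = 25 + 5 = 30)
B = 31/6 (B = (30 + (-4 + 5)**2)/6 = (30 + 1**2)/6 = (30 + 1)/6 = (1/6)*31 = 31/6 ≈ 5.1667)
((-8 - 7)*(B/1))**2 = ((-8 - 7)*((31/6)/1))**2 = (-155/2)**2 = 24025/4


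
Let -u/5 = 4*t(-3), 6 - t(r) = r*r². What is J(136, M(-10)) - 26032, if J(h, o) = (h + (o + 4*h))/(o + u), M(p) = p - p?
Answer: -859090/33 ≈ -26033.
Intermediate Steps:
t(r) = 6 - r³ (t(r) = 6 - r*r² = 6 - r³)
M(p) = 0
u = -660 (u = -20*(6 - 1*(-3)³) = -20*(6 - 1*(-27)) = -20*(6 + 27) = -20*33 = -5*132 = -660)
J(h, o) = (o + 5*h)/(-660 + o) (J(h, o) = (h + (o + 4*h))/(o - 660) = (o + 5*h)/(-660 + o))
J(136, M(-10)) - 26032 = (0 + 5*136)/(-660 + 0) - 26032 = (0 + 680)/(-660) - 26032 = -1/660*680 - 26032 = -34/33 - 26032 = -859090/33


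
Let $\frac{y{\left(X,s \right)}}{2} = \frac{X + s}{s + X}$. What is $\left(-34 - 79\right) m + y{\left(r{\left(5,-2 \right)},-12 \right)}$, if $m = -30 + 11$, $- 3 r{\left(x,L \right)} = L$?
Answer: $2149$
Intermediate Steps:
$r{\left(x,L \right)} = - \frac{L}{3}$
$y{\left(X,s \right)} = 2$ ($y{\left(X,s \right)} = 2 \frac{X + s}{s + X} = 2 \frac{X + s}{X + s} = 2 \cdot 1 = 2$)
$m = -19$
$\left(-34 - 79\right) m + y{\left(r{\left(5,-2 \right)},-12 \right)} = \left(-34 - 79\right) \left(-19\right) + 2 = \left(-113\right) \left(-19\right) + 2 = 2147 + 2 = 2149$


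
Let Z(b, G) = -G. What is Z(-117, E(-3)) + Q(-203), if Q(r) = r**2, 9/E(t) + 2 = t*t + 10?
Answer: 700544/17 ≈ 41209.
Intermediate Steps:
E(t) = 9/(8 + t**2) (E(t) = 9/(-2 + (t*t + 10)) = 9/(-2 + (t**2 + 10)) = 9/(-2 + (10 + t**2)) = 9/(8 + t**2))
Z(-117, E(-3)) + Q(-203) = -9/(8 + (-3)**2) + (-203)**2 = -9/(8 + 9) + 41209 = -9/17 + 41209 = 700544/17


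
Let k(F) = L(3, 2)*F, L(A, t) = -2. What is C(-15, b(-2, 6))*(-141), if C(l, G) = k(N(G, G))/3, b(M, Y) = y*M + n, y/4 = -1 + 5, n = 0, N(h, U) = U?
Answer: -3008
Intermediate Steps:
y = 16 (y = 4*(-1 + 5) = 4*4 = 16)
b(M, Y) = 16*M (b(M, Y) = 16*M + 0 = 16*M)
k(F) = -2*F
C(l, G) = -2*G/3
C(-15, b(-2, 6))*(-141) = -32*(-2)/3*(-141) = -⅔*(-32)*(-141) = (64/3)*(-141) = -3008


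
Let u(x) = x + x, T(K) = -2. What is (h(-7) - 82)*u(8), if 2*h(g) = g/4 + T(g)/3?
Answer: -3994/3 ≈ -1331.3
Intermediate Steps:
h(g) = -⅓ + g/8 (h(g) = (g/4 - 2/3)/2 = (g*(¼) - 2*⅓)/2 = (g/4 - ⅔)/2 = (-⅔ + g/4)/2 = -⅓ + g/8)
u(x) = 2*x
(h(-7) - 82)*u(8) = ((-⅓ + (⅛)*(-7)) - 82)*(2*8) = ((-⅓ - 7/8) - 82)*16 = (-29/24 - 82)*16 = -1997/24*16 = -3994/3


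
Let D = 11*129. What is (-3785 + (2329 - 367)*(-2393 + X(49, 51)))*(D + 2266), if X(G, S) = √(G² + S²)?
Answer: -17315265935 + 7229970*√5002 ≈ -1.6804e+10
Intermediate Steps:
D = 1419
(-3785 + (2329 - 367)*(-2393 + X(49, 51)))*(D + 2266) = (-3785 + (2329 - 367)*(-2393 + √(49² + 51²)))*(1419 + 2266) = (-3785 + 1962*(-2393 + √(2401 + 2601)))*3685 = (-3785 + 1962*(-2393 + √5002))*3685 = (-3785 + (-4695066 + 1962*√5002))*3685 = (-4698851 + 1962*√5002)*3685 = -17315265935 + 7229970*√5002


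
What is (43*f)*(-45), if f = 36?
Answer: -69660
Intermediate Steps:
(43*f)*(-45) = (43*36)*(-45) = 1548*(-45) = -69660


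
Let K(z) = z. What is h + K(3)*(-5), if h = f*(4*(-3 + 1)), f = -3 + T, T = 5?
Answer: -31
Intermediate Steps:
f = 2 (f = -3 + 5 = 2)
h = -16 (h = 2*(4*(-3 + 1)) = 2*(4*(-2)) = 2*(-8) = -16)
h + K(3)*(-5) = -16 + 3*(-5) = -16 - 15 = -31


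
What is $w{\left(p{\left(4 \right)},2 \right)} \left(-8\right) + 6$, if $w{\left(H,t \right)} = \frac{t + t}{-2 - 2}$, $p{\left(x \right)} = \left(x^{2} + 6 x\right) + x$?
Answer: $14$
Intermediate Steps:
$p{\left(x \right)} = x^{2} + 7 x$
$w{\left(H,t \right)} = - \frac{t}{2}$ ($w{\left(H,t \right)} = \frac{2 t}{-4} = 2 t \left(- \frac{1}{4}\right) = - \frac{t}{2}$)
$w{\left(p{\left(4 \right)},2 \right)} \left(-8\right) + 6 = \left(- \frac{1}{2}\right) 2 \left(-8\right) + 6 = \left(-1\right) \left(-8\right) + 6 = 8 + 6 = 14$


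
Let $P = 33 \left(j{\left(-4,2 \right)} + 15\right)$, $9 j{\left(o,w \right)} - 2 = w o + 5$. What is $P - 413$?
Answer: $\frac{235}{3} \approx 78.333$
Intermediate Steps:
$j{\left(o,w \right)} = \frac{7}{9} + \frac{o w}{9}$ ($j{\left(o,w \right)} = \frac{2}{9} + \frac{w o + 5}{9} = \frac{2}{9} + \frac{o w + 5}{9} = \frac{2}{9} + \frac{5 + o w}{9} = \frac{2}{9} + \left(\frac{5}{9} + \frac{o w}{9}\right) = \frac{7}{9} + \frac{o w}{9}$)
$P = \frac{1474}{3}$ ($P = 33 \left(\left(\frac{7}{9} + \frac{1}{9} \left(-4\right) 2\right) + 15\right) = 33 \left(\left(\frac{7}{9} - \frac{8}{9}\right) + 15\right) = 33 \left(- \frac{1}{9} + 15\right) = 33 \cdot \frac{134}{9} = \frac{1474}{3} \approx 491.33$)
$P - 413 = \frac{1474}{3} - 413 = \frac{235}{3}$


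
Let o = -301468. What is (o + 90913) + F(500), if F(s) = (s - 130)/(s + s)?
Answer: -21055463/100 ≈ -2.1055e+5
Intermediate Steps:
F(s) = (-130 + s)/(2*s) (F(s) = (-130 + s)/((2*s)) = (-130 + s)*(1/(2*s)) = (-130 + s)/(2*s))
(o + 90913) + F(500) = (-301468 + 90913) + (½)*(-130 + 500)/500 = -210555 + (½)*(1/500)*370 = -210555 + 37/100 = -21055463/100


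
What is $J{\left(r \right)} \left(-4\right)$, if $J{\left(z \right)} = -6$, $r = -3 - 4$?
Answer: $24$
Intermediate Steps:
$r = -7$ ($r = -3 - 4 = -7$)
$J{\left(r \right)} \left(-4\right) = \left(-6\right) \left(-4\right) = 24$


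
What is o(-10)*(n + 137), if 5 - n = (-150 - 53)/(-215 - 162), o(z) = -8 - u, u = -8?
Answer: 0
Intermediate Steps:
o(z) = 0 (o(z) = -8 - 1*(-8) = -8 + 8 = 0)
n = 58/13 (n = 5 - (-150 - 53)/(-215 - 162) = 5 - (-203)/(-377) = 5 - (-203)*(-1)/377 = 5 - 1*7/13 = 5 - 7/13 = 58/13 ≈ 4.4615)
o(-10)*(n + 137) = 0*(58/13 + 137) = 0*(1839/13) = 0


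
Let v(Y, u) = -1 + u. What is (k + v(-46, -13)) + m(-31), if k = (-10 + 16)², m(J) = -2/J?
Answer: 684/31 ≈ 22.065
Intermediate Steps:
k = 36 (k = 6² = 36)
(k + v(-46, -13)) + m(-31) = (36 + (-1 - 13)) - 2/(-31) = (36 - 14) - 2*(-1/31) = 22 + 2/31 = 684/31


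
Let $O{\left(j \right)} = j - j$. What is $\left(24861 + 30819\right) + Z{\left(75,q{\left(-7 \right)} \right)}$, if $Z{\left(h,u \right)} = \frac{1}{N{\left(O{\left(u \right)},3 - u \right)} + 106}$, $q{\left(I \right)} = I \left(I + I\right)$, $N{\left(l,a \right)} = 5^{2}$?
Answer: $\frac{7294081}{131} \approx 55680.0$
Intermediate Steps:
$O{\left(j \right)} = 0$
$N{\left(l,a \right)} = 25$
$q{\left(I \right)} = 2 I^{2}$ ($q{\left(I \right)} = I 2 I = 2 I^{2}$)
$Z{\left(h,u \right)} = \frac{1}{131}$ ($Z{\left(h,u \right)} = \frac{1}{25 + 106} = \frac{1}{131}$)
$\left(24861 + 30819\right) + Z{\left(75,q{\left(-7 \right)} \right)} = \left(24861 + 30819\right) + \frac{1}{131} = 55680 + \frac{1}{131} = \frac{7294081}{131}$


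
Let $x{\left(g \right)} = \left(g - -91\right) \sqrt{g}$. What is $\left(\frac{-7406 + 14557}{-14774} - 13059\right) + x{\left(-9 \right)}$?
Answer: $- \frac{192940817}{14774} + 246 i \approx -13059.0 + 246.0 i$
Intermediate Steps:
$x{\left(g \right)} = \sqrt{g} \left(91 + g\right)$ ($x{\left(g \right)} = \left(g + 91\right) \sqrt{g} = \left(91 + g\right) \sqrt{g} = \sqrt{g} \left(91 + g\right)$)
$\left(\frac{-7406 + 14557}{-14774} - 13059\right) + x{\left(-9 \right)} = \left(\frac{-7406 + 14557}{-14774} - 13059\right) + \sqrt{-9} \left(91 - 9\right) = \left(7151 \left(- \frac{1}{14774}\right) - 13059\right) + 3 i 82 = \left(- \frac{7151}{14774} - 13059\right) + 246 i = - \frac{192940817}{14774} + 246 i$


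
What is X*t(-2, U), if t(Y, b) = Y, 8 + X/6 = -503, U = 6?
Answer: 6132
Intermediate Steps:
X = -3066 (X = -48 + 6*(-503) = -48 - 3018 = -3066)
X*t(-2, U) = -3066*(-2) = 6132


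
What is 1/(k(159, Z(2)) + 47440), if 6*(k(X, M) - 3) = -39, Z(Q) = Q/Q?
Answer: 2/94873 ≈ 2.1081e-5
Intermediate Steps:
Z(Q) = 1
k(X, M) = -7/2 (k(X, M) = 3 + (⅙)*(-39) = 3 - 13/2 = -7/2)
1/(k(159, Z(2)) + 47440) = 1/(-7/2 + 47440) = 1/(94873/2) = 2/94873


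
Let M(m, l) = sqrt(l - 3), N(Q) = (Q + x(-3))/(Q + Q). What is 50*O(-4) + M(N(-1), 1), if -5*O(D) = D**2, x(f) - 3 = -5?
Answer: -160 + I*sqrt(2) ≈ -160.0 + 1.4142*I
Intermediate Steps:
x(f) = -2 (x(f) = 3 - 5 = -2)
N(Q) = (-2 + Q)/(2*Q) (N(Q) = (Q - 2)/(Q + Q) = (-2 + Q)/((2*Q)) = (-2 + Q)*(1/(2*Q)) = (-2 + Q)/(2*Q))
M(m, l) = sqrt(-3 + l)
O(D) = -D**2/5
50*O(-4) + M(N(-1), 1) = 50*(-1/5*(-4)**2) + sqrt(-3 + 1) = 50*(-1/5*16) + sqrt(-2) = 50*(-16/5) + I*sqrt(2) = -160 + I*sqrt(2)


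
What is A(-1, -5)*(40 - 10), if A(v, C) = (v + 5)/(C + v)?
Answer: -20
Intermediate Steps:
A(v, C) = (5 + v)/(C + v)
A(-1, -5)*(40 - 10) = ((5 - 1)/(-5 - 1))*(40 - 10) = (4/(-6))*30 = -⅙*4*30 = -⅔*30 = -20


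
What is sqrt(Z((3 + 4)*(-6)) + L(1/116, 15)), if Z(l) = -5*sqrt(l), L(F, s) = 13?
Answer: sqrt(13 - 5*I*sqrt(42)) ≈ 4.8946 - 3.3102*I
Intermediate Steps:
sqrt(Z((3 + 4)*(-6)) + L(1/116, 15)) = sqrt(-5*I*sqrt(6)*sqrt(3 + 4) + 13) = sqrt(-5*I*sqrt(42) + 13) = sqrt(13 - 5*I*sqrt(42))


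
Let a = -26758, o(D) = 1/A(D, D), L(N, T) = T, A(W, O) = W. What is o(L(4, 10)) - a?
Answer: 267581/10 ≈ 26758.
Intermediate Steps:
o(D) = 1/D
o(L(4, 10)) - a = 1/10 - 1*(-26758) = 1/10 + 26758 = 267581/10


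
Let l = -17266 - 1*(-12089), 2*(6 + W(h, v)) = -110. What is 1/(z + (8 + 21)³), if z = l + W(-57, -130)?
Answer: 1/19151 ≈ 5.2217e-5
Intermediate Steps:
W(h, v) = -61 (W(h, v) = -6 + (½)*(-110) = -6 - 55 = -61)
l = -5177 (l = -17266 + 12089 = -5177)
z = -5238 (z = -5177 - 61 = -5238)
1/(z + (8 + 21)³) = 1/(-5238 + (8 + 21)³) = 1/(-5238 + 29³) = 1/(-5238 + 24389) = 1/19151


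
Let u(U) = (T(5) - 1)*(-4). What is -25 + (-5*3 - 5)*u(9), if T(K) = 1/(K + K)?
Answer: -97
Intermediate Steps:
T(K) = 1/(2*K)
u(U) = 18/5 (u(U) = ((½)/5 - 1)*(-4) = ((½)*(⅕) - 1)*(-4) = (⅒ - 1)*(-4) = -9/10*(-4) = 18/5)
-25 + (-5*3 - 5)*u(9) = -25 + (-5*3 - 5)*(18/5) = -25 + (-15 - 5)*(18/5) = -25 - 20*18/5 = -25 - 72 = -97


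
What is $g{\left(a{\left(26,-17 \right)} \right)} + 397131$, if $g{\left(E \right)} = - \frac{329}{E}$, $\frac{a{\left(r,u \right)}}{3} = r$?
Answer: $\frac{30975889}{78} \approx 3.9713 \cdot 10^{5}$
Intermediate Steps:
$a{\left(r,u \right)} = 3 r$
$g{\left(a{\left(26,-17 \right)} \right)} + 397131 = - \frac{329}{3 \cdot 26} + 397131 = - \frac{329}{78} + 397131 = \frac{30975889}{78}$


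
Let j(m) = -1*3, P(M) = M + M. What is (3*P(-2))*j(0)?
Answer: 36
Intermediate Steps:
P(M) = 2*M
j(m) = -3
(3*P(-2))*j(0) = (3*(2*(-2)))*(-3) = (3*(-4))*(-3) = -12*(-3) = 36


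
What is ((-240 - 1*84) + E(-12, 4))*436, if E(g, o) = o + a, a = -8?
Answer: -143008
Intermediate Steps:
E(g, o) = -8 + o (E(g, o) = o - 8 = -8 + o)
((-240 - 1*84) + E(-12, 4))*436 = ((-240 - 1*84) + (-8 + 4))*436 = ((-240 - 84) - 4)*436 = (-324 - 4)*436 = -328*436 = -143008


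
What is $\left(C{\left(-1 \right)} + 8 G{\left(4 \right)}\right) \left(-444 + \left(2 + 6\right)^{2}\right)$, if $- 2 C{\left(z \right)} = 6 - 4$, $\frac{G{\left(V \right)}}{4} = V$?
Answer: $-48260$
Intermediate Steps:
$G{\left(V \right)} = 4 V$
$C{\left(z \right)} = -1$ ($C{\left(z \right)} = - \frac{6 - 4}{2} = \left(- \frac{1}{2}\right) 2 = -1$)
$\left(C{\left(-1 \right)} + 8 G{\left(4 \right)}\right) \left(-444 + \left(2 + 6\right)^{2}\right) = \left(-1 + 8 \cdot 4 \cdot 4\right) \left(-444 + \left(2 + 6\right)^{2}\right) = \left(-1 + 8 \cdot 16\right) \left(-444 + 8^{2}\right) = \left(-1 + 128\right) \left(-444 + 64\right) = 127 \left(-380\right) = -48260$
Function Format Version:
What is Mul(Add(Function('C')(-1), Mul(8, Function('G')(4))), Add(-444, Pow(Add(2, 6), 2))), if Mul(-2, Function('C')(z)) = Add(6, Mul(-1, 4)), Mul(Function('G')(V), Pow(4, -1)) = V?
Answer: -48260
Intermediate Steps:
Function('G')(V) = Mul(4, V)
Function('C')(z) = -1 (Function('C')(z) = Mul(Rational(-1, 2), Add(6, Mul(-1, 4))) = Mul(Rational(-1, 2), Add(6, -4)) = Mul(Rational(-1, 2), 2) = -1)
Mul(Add(Function('C')(-1), Mul(8, Function('G')(4))), Add(-444, Pow(Add(2, 6), 2))) = Mul(Add(-1, Mul(8, Mul(4, 4))), Add(-444, Pow(Add(2, 6), 2))) = Mul(Add(-1, Mul(8, 16)), Add(-444, Pow(8, 2))) = Mul(Add(-1, 128), Add(-444, 64)) = Mul(127, -380) = -48260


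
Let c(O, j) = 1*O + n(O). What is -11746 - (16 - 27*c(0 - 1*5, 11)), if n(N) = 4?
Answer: -11789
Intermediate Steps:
c(O, j) = 4 + O (c(O, j) = 1*O + 4 = O + 4 = 4 + O)
-11746 - (16 - 27*c(0 - 1*5, 11)) = -11746 - (16 - 27*(4 + (0 - 1*5))) = -11746 - (16 - 27*(4 + (0 - 5))) = -11746 - (16 - 27*(4 - 5)) = -11746 - (16 - 27*(-1)) = -11746 - (16 + 27) = -11746 - 1*43 = -11746 - 43 = -11789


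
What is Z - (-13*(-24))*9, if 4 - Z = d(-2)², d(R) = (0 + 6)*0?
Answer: -2804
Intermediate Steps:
d(R) = 0 (d(R) = 6*0 = 0)
Z = 4 (Z = 4 - 1*0² = 4 - 1*0 = 4 + 0 = 4)
Z - (-13*(-24))*9 = 4 - (-13*(-24))*9 = 4 - 312*9 = 4 - 1*2808 = 4 - 2808 = -2804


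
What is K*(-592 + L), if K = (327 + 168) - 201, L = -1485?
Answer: -610638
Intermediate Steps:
K = 294 (K = 495 - 201 = 294)
K*(-592 + L) = 294*(-592 - 1485) = 294*(-2077) = -610638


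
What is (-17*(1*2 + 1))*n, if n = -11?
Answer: 561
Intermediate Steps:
(-17*(1*2 + 1))*n = -17*(1*2 + 1)*(-11) = -17*(2 + 1)*(-11) = -17*3*(-11) = -51*(-11) = 561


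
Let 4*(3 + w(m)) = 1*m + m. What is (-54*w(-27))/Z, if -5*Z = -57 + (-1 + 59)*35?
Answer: -4455/1973 ≈ -2.2580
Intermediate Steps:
w(m) = -3 + m/2 (w(m) = -3 + (1*m + m)/4 = -3 + (m + m)/4 = -3 + (2*m)/4 = -3 + m/2)
Z = -1973/5 (Z = -(-57 + (-1 + 59)*35)/5 = -(-57 + 58*35)/5 = -(-57 + 2030)/5 = -⅕*1973 = -1973/5 ≈ -394.60)
(-54*w(-27))/Z = (-54*(-3 + (½)*(-27)))/(-1973/5) = -54*(-3 - 27/2)*(-5/1973) = -54*(-33/2)*(-5/1973) = 891*(-5/1973) = -4455/1973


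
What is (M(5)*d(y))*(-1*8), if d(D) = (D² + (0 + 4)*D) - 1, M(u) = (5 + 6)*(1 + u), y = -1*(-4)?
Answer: -16368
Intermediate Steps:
y = 4
M(u) = 11 + 11*u (M(u) = 11*(1 + u) = 11 + 11*u)
d(D) = -1 + D² + 4*D (d(D) = (D² + 4*D) - 1 = -1 + D² + 4*D)
(M(5)*d(y))*(-1*8) = ((11 + 11*5)*(-1 + 4² + 4*4))*(-1*8) = ((11 + 55)*(-1 + 16 + 16))*(-8) = (66*31)*(-8) = 2046*(-8) = -16368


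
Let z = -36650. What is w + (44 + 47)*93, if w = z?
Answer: -28187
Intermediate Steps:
w = -36650
w + (44 + 47)*93 = -36650 + (44 + 47)*93 = -36650 + 91*93 = -36650 + 8463 = -28187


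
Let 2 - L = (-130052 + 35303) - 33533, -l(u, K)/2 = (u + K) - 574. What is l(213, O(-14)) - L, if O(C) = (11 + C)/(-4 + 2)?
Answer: -127565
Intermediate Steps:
O(C) = -11/2 - C/2 (O(C) = (11 + C)/(-2) = (11 + C)*(-½) = -11/2 - C/2)
l(u, K) = 1148 - 2*K - 2*u (l(u, K) = -2*((u + K) - 574) = -2*((K + u) - 574) = -2*(-574 + K + u) = 1148 - 2*K - 2*u)
L = 128284 (L = 2 - ((-130052 + 35303) - 33533) = 2 - (-94749 - 33533) = 2 - 1*(-128282) = 2 + 128282 = 128284)
l(213, O(-14)) - L = (1148 - 2*(-11/2 - ½*(-14)) - 2*213) - 1*128284 = (1148 - 2*(-11/2 + 7) - 426) - 128284 = (1148 - 2*3/2 - 426) - 128284 = (1148 - 3 - 426) - 128284 = 719 - 128284 = -127565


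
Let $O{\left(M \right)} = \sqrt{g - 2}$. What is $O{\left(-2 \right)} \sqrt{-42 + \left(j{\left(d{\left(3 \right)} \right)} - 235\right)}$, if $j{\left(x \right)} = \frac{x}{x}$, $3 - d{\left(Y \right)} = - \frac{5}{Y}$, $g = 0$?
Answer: $- 2 \sqrt{138} \approx -23.495$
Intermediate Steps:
$d{\left(Y \right)} = 3 + \frac{5}{Y}$ ($d{\left(Y \right)} = 3 - - \frac{5}{Y} = 3 + \frac{5}{Y}$)
$j{\left(x \right)} = 1$
$O{\left(M \right)} = i \sqrt{2}$ ($O{\left(M \right)} = \sqrt{0 - 2} = \sqrt{-2} = i \sqrt{2}$)
$O{\left(-2 \right)} \sqrt{-42 + \left(j{\left(d{\left(3 \right)} \right)} - 235\right)} = i \sqrt{2} \sqrt{-42 + \left(1 - 235\right)} = i \sqrt{2} \sqrt{-42 - 234} = i \sqrt{2} \sqrt{-276} = i \sqrt{2} \cdot 2 i \sqrt{69} = - 2 \sqrt{138}$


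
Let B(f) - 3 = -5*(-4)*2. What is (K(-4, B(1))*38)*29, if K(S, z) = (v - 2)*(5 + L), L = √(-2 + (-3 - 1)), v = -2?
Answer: -22040 - 4408*I*√6 ≈ -22040.0 - 10797.0*I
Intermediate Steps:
B(f) = 43 (B(f) = 3 - 5*(-4)*2 = 3 + 20*2 = 3 + 40 = 43)
L = I*√6 (L = √(-2 - 4) = √(-6) = I*√6 ≈ 2.4495*I)
K(S, z) = -20 - 4*I*√6 (K(S, z) = (-2 - 2)*(5 + I*√6) = -4*(5 + I*√6) = -20 - 4*I*√6)
(K(-4, B(1))*38)*29 = ((-20 - 4*I*√6)*38)*29 = (-760 - 152*I*√6)*29 = -22040 - 4408*I*√6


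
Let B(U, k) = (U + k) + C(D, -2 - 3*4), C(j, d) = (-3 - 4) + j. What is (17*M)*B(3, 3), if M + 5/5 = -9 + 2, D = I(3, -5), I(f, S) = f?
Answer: -272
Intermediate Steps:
D = 3
C(j, d) = -7 + j
B(U, k) = -4 + U + k (B(U, k) = (U + k) + (-7 + 3) = (U + k) - 4 = -4 + U + k)
M = -8 (M = -1 + (-9 + 2) = -1 - 7 = -8)
(17*M)*B(3, 3) = (17*(-8))*(-4 + 3 + 3) = -136*2 = -272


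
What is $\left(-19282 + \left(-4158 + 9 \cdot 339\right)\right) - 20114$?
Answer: $-40503$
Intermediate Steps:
$\left(-19282 + \left(-4158 + 9 \cdot 339\right)\right) - 20114 = \left(-19282 + \left(-4158 + 3051\right)\right) - 20114 = \left(-19282 - 1107\right) - 20114 = -20389 - 20114 = -40503$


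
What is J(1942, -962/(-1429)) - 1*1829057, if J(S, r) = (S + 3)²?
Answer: 1953968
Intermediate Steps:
J(S, r) = (3 + S)²
J(1942, -962/(-1429)) - 1*1829057 = (3 + 1942)² - 1*1829057 = 1945² - 1829057 = 3783025 - 1829057 = 1953968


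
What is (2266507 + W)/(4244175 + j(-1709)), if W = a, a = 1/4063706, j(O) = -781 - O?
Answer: 9210418094943/17250850531718 ≈ 0.53391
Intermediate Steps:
a = 1/4063706 ≈ 2.4608e-7
W = 1/4063706 ≈ 2.4608e-7
(2266507 + W)/(4244175 + j(-1709)) = (2266507 + 1/4063706)/(4244175 + (-781 - 1*(-1709))) = 9210418094943/(4063706*(4244175 + (-781 + 1709))) = 9210418094943/(4063706*(4244175 + 928)) = (9210418094943/4063706)/4245103 = (9210418094943/4063706)*(1/4245103) = 9210418094943/17250850531718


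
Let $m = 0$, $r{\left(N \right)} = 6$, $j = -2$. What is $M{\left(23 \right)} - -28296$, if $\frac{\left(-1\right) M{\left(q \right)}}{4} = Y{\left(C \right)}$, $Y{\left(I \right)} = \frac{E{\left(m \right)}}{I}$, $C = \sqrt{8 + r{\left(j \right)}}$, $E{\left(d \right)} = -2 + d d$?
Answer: $28296 + \frac{4 \sqrt{14}}{7} \approx 28298.0$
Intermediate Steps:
$E{\left(d \right)} = -2 + d^{2}$
$C = \sqrt{14}$ ($C = \sqrt{8 + 6} = \sqrt{14} \approx 3.7417$)
$Y{\left(I \right)} = - \frac{2}{I}$ ($Y{\left(I \right)} = \frac{-2 + 0^{2}}{I} = \frac{-2 + 0}{I} = - \frac{2}{I}$)
$M{\left(q \right)} = \frac{4 \sqrt{14}}{7}$ ($M{\left(q \right)} = - 4 \left(- \frac{2}{\sqrt{14}}\right) = - 4 \left(- 2 \frac{\sqrt{14}}{14}\right) = - 4 \left(- \frac{\sqrt{14}}{7}\right) = \frac{4 \sqrt{14}}{7}$)
$M{\left(23 \right)} - -28296 = \frac{4 \sqrt{14}}{7} - -28296 = \frac{4 \sqrt{14}}{7} + 28296 = 28296 + \frac{4 \sqrt{14}}{7}$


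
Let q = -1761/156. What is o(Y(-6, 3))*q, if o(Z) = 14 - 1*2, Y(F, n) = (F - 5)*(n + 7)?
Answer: -1761/13 ≈ -135.46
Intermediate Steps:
Y(F, n) = (-5 + F)*(7 + n)
o(Z) = 12 (o(Z) = 14 - 2 = 12)
q = -587/52 (q = -1761*1/156 = -587/52 ≈ -11.288)
o(Y(-6, 3))*q = 12*(-587/52) = -1761/13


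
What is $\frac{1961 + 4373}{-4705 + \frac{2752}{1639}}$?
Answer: $- \frac{10381426}{7708743} \approx -1.3467$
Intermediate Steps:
$\frac{1961 + 4373}{-4705 + \frac{2752}{1639}} = \frac{6334}{-4705 + 2752 \cdot \frac{1}{1639}} = \frac{6334}{-4705 + \frac{2752}{1639}} = \frac{6334}{- \frac{7708743}{1639}} = 6334 \left(- \frac{1639}{7708743}\right) = - \frac{10381426}{7708743}$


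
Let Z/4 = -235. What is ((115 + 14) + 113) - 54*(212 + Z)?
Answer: 39554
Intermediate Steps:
Z = -940 (Z = 4*(-235) = -940)
((115 + 14) + 113) - 54*(212 + Z) = ((115 + 14) + 113) - 54*(212 - 940) = (129 + 113) - 54*(-728) = 242 + 39312 = 39554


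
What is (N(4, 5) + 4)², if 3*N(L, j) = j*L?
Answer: 1024/9 ≈ 113.78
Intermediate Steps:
N(L, j) = L*j/3 (N(L, j) = (j*L)/3 = (L*j)/3 = L*j/3)
(N(4, 5) + 4)² = ((⅓)*4*5 + 4)² = (20/3 + 4)² = (32/3)² = 1024/9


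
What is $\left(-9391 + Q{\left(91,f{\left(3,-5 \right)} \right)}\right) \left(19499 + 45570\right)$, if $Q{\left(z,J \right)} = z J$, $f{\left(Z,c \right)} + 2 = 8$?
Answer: $-575535305$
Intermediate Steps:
$f{\left(Z,c \right)} = 6$ ($f{\left(Z,c \right)} = -2 + 8 = 6$)
$Q{\left(z,J \right)} = J z$
$\left(-9391 + Q{\left(91,f{\left(3,-5 \right)} \right)}\right) \left(19499 + 45570\right) = \left(-9391 + 6 \cdot 91\right) \left(19499 + 45570\right) = \left(-9391 + 546\right) 65069 = \left(-8845\right) 65069 = -575535305$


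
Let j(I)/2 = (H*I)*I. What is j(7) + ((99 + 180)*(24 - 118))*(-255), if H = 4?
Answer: 6688022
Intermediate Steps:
j(I) = 8*I² (j(I) = 2*((4*I)*I) = 2*(4*I²) = 8*I²)
j(7) + ((99 + 180)*(24 - 118))*(-255) = 8*7² + ((99 + 180)*(24 - 118))*(-255) = 8*49 + (279*(-94))*(-255) = 392 - 26226*(-255) = 392 + 6687630 = 6688022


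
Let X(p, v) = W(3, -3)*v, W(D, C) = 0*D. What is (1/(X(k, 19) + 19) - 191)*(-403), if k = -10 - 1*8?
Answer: 1462084/19 ≈ 76952.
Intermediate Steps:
W(D, C) = 0
k = -18 (k = -10 - 8 = -18)
X(p, v) = 0 (X(p, v) = 0*v = 0)
(1/(X(k, 19) + 19) - 191)*(-403) = (1/(0 + 19) - 191)*(-403) = (1/19 - 191)*(-403) = -3628/19*(-403) = 1462084/19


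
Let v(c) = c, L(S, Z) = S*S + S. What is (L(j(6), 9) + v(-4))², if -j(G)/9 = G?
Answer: 8168164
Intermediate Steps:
j(G) = -9*G
L(S, Z) = S + S² (L(S, Z) = S² + S = S + S²)
(L(j(6), 9) + v(-4))² = ((-9*6)*(1 - 9*6) - 4)² = (-54*(1 - 54) - 4)² = (-54*(-53) - 4)² = (2862 - 4)² = 2858² = 8168164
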